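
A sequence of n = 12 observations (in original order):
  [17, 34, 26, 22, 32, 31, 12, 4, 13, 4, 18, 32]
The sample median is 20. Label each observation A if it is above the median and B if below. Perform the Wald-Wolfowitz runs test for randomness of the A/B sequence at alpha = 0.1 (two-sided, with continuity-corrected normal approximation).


Step 1: Compute median = 20; label A = above, B = below.
Labels in order: BAAAAABBBBBA  (n_A = 6, n_B = 6)
Step 2: Count runs R = 4.
Step 3: Under H0 (random ordering), E[R] = 2*n_A*n_B/(n_A+n_B) + 1 = 2*6*6/12 + 1 = 7.0000.
        Var[R] = 2*n_A*n_B*(2*n_A*n_B - n_A - n_B) / ((n_A+n_B)^2 * (n_A+n_B-1)) = 4320/1584 = 2.7273.
        SD[R] = 1.6514.
Step 4: Continuity-corrected z = (R + 0.5 - E[R]) / SD[R] = (4 + 0.5 - 7.0000) / 1.6514 = -1.5138.
Step 5: Two-sided p-value via normal approximation = 2*(1 - Phi(|z|)) = 0.130070.
Step 6: alpha = 0.1. fail to reject H0.

R = 4, z = -1.5138, p = 0.130070, fail to reject H0.


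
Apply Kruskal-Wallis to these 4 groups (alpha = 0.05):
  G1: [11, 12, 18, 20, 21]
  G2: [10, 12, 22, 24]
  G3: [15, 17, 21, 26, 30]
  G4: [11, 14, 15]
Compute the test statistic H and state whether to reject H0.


Step 1: Combine all N = 17 observations and assign midranks.
sorted (value, group, rank): (10,G2,1), (11,G1,2.5), (11,G4,2.5), (12,G1,4.5), (12,G2,4.5), (14,G4,6), (15,G3,7.5), (15,G4,7.5), (17,G3,9), (18,G1,10), (20,G1,11), (21,G1,12.5), (21,G3,12.5), (22,G2,14), (24,G2,15), (26,G3,16), (30,G3,17)
Step 2: Sum ranks within each group.
R_1 = 40.5 (n_1 = 5)
R_2 = 34.5 (n_2 = 4)
R_3 = 62 (n_3 = 5)
R_4 = 16 (n_4 = 3)
Step 3: H = 12/(N(N+1)) * sum(R_i^2/n_i) - 3(N+1)
     = 12/(17*18) * (40.5^2/5 + 34.5^2/4 + 62^2/5 + 16^2/3) - 3*18
     = 0.039216 * 1479.75 - 54
     = 4.029248.
Step 4: Ties present; correction factor C = 1 - 24/(17^3 - 17) = 0.995098. Corrected H = 4.029248 / 0.995098 = 4.049097.
Step 5: Under H0, H ~ chi^2(3); p-value = 0.256211.
Step 6: alpha = 0.05. fail to reject H0.

H = 4.0491, df = 3, p = 0.256211, fail to reject H0.


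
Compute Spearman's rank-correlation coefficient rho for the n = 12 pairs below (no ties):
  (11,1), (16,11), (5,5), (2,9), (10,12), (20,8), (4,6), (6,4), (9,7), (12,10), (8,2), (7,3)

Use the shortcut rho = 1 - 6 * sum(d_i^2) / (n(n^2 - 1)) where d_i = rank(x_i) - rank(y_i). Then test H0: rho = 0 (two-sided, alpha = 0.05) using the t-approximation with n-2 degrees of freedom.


Step 1: Rank x and y separately (midranks; no ties here).
rank(x): 11->9, 16->11, 5->3, 2->1, 10->8, 20->12, 4->2, 6->4, 9->7, 12->10, 8->6, 7->5
rank(y): 1->1, 11->11, 5->5, 9->9, 12->12, 8->8, 6->6, 4->4, 7->7, 10->10, 2->2, 3->3
Step 2: d_i = R_x(i) - R_y(i); compute d_i^2.
  (9-1)^2=64, (11-11)^2=0, (3-5)^2=4, (1-9)^2=64, (8-12)^2=16, (12-8)^2=16, (2-6)^2=16, (4-4)^2=0, (7-7)^2=0, (10-10)^2=0, (6-2)^2=16, (5-3)^2=4
sum(d^2) = 200.
Step 3: rho = 1 - 6*200 / (12*(12^2 - 1)) = 1 - 1200/1716 = 0.300699.
Step 4: Under H0, t = rho * sqrt((n-2)/(1-rho^2)) = 0.9970 ~ t(10).
Step 5: Two-sided p-value from the t-distribution with 10 df = 0.342260.
Step 6: alpha = 0.05. fail to reject H0.

rho = 0.3007, p = 0.342260, fail to reject H0 at alpha = 0.05.


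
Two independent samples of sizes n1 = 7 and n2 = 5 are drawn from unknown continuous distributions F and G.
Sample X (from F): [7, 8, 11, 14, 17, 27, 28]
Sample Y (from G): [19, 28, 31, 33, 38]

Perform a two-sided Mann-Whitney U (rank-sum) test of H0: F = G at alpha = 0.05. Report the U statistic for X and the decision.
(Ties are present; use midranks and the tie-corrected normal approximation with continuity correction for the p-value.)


Step 1: Combine and sort all 12 observations; assign midranks.
sorted (value, group): (7,X), (8,X), (11,X), (14,X), (17,X), (19,Y), (27,X), (28,X), (28,Y), (31,Y), (33,Y), (38,Y)
ranks: 7->1, 8->2, 11->3, 14->4, 17->5, 19->6, 27->7, 28->8.5, 28->8.5, 31->10, 33->11, 38->12
Step 2: Rank sum for X: R1 = 1 + 2 + 3 + 4 + 5 + 7 + 8.5 = 30.5.
Step 3: U_X = R1 - n1(n1+1)/2 = 30.5 - 7*8/2 = 30.5 - 28 = 2.5.
       U_Y = n1*n2 - U_X = 35 - 2.5 = 32.5.
Step 4: Ties are present, so use the tie-corrected normal approximation (with continuity correction) for the p-value.
Step 5: p-value = 0.018328; compare to alpha = 0.05. reject H0.

U_X = 2.5, p = 0.018328, reject H0 at alpha = 0.05.


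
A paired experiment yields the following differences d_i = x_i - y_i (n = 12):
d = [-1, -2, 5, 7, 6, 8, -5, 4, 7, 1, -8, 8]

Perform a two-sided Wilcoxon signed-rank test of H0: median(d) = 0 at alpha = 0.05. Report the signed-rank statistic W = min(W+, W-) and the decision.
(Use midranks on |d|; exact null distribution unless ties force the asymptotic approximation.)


Step 1: Drop any zero differences (none here) and take |d_i|.
|d| = [1, 2, 5, 7, 6, 8, 5, 4, 7, 1, 8, 8]
Step 2: Midrank |d_i| (ties get averaged ranks).
ranks: |1|->1.5, |2|->3, |5|->5.5, |7|->8.5, |6|->7, |8|->11, |5|->5.5, |4|->4, |7|->8.5, |1|->1.5, |8|->11, |8|->11
Step 3: Attach original signs; sum ranks with positive sign and with negative sign.
W+ = 5.5 + 8.5 + 7 + 11 + 4 + 8.5 + 1.5 + 11 = 57
W- = 1.5 + 3 + 5.5 + 11 = 21
(Check: W+ + W- = 78 should equal n(n+1)/2 = 78.)
Step 4: Test statistic W = min(W+, W-) = 21.
Step 5: Ties in |d|, so use the tie-corrected normal approximation.
        E[W] = n(n+1)/4 = 12*13/4 = 39.
        Tie groups: |d|=1 (t=2), |d|=5 (t=2), |d|=7 (t=2), |d|=8 (t=3); sum(t^3 - t) = 42.
        Var[W] = n(n+1)(2n+1)/24 - sum(t^3-t)/48 = 3900/24 - 42/48 = 161.625.
        z = (W - E[W]) / sqrt(Var[W]) = (21 - 39) / 12.7132 = -1.4159.
        Two-sided p = 2*Phi(z) = 0.156818.
Step 6: alpha = 0.05. fail to reject H0.

W+ = 57, W- = 21, W = min = 21, p = 0.156818, fail to reject H0.


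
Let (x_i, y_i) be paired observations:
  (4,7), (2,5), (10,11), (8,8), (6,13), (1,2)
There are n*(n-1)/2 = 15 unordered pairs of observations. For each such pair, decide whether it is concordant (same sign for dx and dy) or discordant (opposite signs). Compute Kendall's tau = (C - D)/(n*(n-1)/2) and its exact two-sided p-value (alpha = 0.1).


Step 1: Enumerate the 15 unordered pairs (i,j) with i<j and classify each by sign(x_j-x_i) * sign(y_j-y_i).
  (1,2):dx=-2,dy=-2->C; (1,3):dx=+6,dy=+4->C; (1,4):dx=+4,dy=+1->C; (1,5):dx=+2,dy=+6->C
  (1,6):dx=-3,dy=-5->C; (2,3):dx=+8,dy=+6->C; (2,4):dx=+6,dy=+3->C; (2,5):dx=+4,dy=+8->C
  (2,6):dx=-1,dy=-3->C; (3,4):dx=-2,dy=-3->C; (3,5):dx=-4,dy=+2->D; (3,6):dx=-9,dy=-9->C
  (4,5):dx=-2,dy=+5->D; (4,6):dx=-7,dy=-6->C; (5,6):dx=-5,dy=-11->C
Step 2: C = 13, D = 2, total pairs = 15.
Step 3: tau = (C - D)/(n(n-1)/2) = (13 - 2)/15 = 0.733333.
Step 4: Exact two-sided p-value (enumerate n! = 720 permutations of y under H0): p = 0.055556.
Step 5: alpha = 0.1. reject H0.

tau_b = 0.7333 (C=13, D=2), p = 0.055556, reject H0.


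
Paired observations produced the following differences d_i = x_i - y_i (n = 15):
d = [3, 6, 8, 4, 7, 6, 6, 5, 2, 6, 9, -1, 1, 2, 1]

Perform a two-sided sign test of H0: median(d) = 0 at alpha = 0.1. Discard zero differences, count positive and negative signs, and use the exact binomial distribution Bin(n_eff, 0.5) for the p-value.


Step 1: Discard zero differences. Original n = 15; n_eff = number of nonzero differences = 15.
Nonzero differences (with sign): +3, +6, +8, +4, +7, +6, +6, +5, +2, +6, +9, -1, +1, +2, +1
Step 2: Count signs: positive = 14, negative = 1.
Step 3: Under H0: P(positive) = 0.5, so the number of positives S ~ Bin(15, 0.5).
Step 4: Two-sided exact p-value = sum of Bin(15,0.5) probabilities at or below the observed probability = 0.000977.
Step 5: alpha = 0.1. reject H0.

n_eff = 15, pos = 14, neg = 1, p = 0.000977, reject H0.


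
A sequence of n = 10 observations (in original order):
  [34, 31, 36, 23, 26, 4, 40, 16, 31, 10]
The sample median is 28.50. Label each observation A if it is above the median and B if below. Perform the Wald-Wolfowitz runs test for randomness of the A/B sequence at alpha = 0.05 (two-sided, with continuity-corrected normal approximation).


Step 1: Compute median = 28.50; label A = above, B = below.
Labels in order: AAABBBABAB  (n_A = 5, n_B = 5)
Step 2: Count runs R = 6.
Step 3: Under H0 (random ordering), E[R] = 2*n_A*n_B/(n_A+n_B) + 1 = 2*5*5/10 + 1 = 6.0000.
        Var[R] = 2*n_A*n_B*(2*n_A*n_B - n_A - n_B) / ((n_A+n_B)^2 * (n_A+n_B-1)) = 2000/900 = 2.2222.
        SD[R] = 1.4907.
Step 4: R = E[R], so z = 0 with no continuity correction.
Step 5: Two-sided p-value via normal approximation = 2*(1 - Phi(|z|)) = 1.000000.
Step 6: alpha = 0.05. fail to reject H0.

R = 6, z = 0.0000, p = 1.000000, fail to reject H0.


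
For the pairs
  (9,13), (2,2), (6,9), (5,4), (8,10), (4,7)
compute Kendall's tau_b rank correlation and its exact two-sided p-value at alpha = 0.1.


Step 1: Enumerate the 15 unordered pairs (i,j) with i<j and classify each by sign(x_j-x_i) * sign(y_j-y_i).
  (1,2):dx=-7,dy=-11->C; (1,3):dx=-3,dy=-4->C; (1,4):dx=-4,dy=-9->C; (1,5):dx=-1,dy=-3->C
  (1,6):dx=-5,dy=-6->C; (2,3):dx=+4,dy=+7->C; (2,4):dx=+3,dy=+2->C; (2,5):dx=+6,dy=+8->C
  (2,6):dx=+2,dy=+5->C; (3,4):dx=-1,dy=-5->C; (3,5):dx=+2,dy=+1->C; (3,6):dx=-2,dy=-2->C
  (4,5):dx=+3,dy=+6->C; (4,6):dx=-1,dy=+3->D; (5,6):dx=-4,dy=-3->C
Step 2: C = 14, D = 1, total pairs = 15.
Step 3: tau = (C - D)/(n(n-1)/2) = (14 - 1)/15 = 0.866667.
Step 4: Exact two-sided p-value (enumerate n! = 720 permutations of y under H0): p = 0.016667.
Step 5: alpha = 0.1. reject H0.

tau_b = 0.8667 (C=14, D=1), p = 0.016667, reject H0.


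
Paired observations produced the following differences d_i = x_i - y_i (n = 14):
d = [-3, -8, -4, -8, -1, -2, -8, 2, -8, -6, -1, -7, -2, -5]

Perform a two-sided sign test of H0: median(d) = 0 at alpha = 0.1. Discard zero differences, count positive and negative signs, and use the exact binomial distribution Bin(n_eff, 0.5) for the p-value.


Step 1: Discard zero differences. Original n = 14; n_eff = number of nonzero differences = 14.
Nonzero differences (with sign): -3, -8, -4, -8, -1, -2, -8, +2, -8, -6, -1, -7, -2, -5
Step 2: Count signs: positive = 1, negative = 13.
Step 3: Under H0: P(positive) = 0.5, so the number of positives S ~ Bin(14, 0.5).
Step 4: Two-sided exact p-value = sum of Bin(14,0.5) probabilities at or below the observed probability = 0.001831.
Step 5: alpha = 0.1. reject H0.

n_eff = 14, pos = 1, neg = 13, p = 0.001831, reject H0.


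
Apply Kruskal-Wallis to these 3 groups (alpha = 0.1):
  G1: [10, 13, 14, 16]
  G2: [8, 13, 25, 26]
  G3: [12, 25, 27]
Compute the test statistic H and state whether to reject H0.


Step 1: Combine all N = 11 observations and assign midranks.
sorted (value, group, rank): (8,G2,1), (10,G1,2), (12,G3,3), (13,G1,4.5), (13,G2,4.5), (14,G1,6), (16,G1,7), (25,G2,8.5), (25,G3,8.5), (26,G2,10), (27,G3,11)
Step 2: Sum ranks within each group.
R_1 = 19.5 (n_1 = 4)
R_2 = 24 (n_2 = 4)
R_3 = 22.5 (n_3 = 3)
Step 3: H = 12/(N(N+1)) * sum(R_i^2/n_i) - 3(N+1)
     = 12/(11*12) * (19.5^2/4 + 24^2/4 + 22.5^2/3) - 3*12
     = 0.090909 * 407.812 - 36
     = 1.073864.
Step 4: Ties present; correction factor C = 1 - 12/(11^3 - 11) = 0.990909. Corrected H = 1.073864 / 0.990909 = 1.083716.
Step 5: Under H0, H ~ chi^2(2); p-value = 0.581667.
Step 6: alpha = 0.1. fail to reject H0.

H = 1.0837, df = 2, p = 0.581667, fail to reject H0.


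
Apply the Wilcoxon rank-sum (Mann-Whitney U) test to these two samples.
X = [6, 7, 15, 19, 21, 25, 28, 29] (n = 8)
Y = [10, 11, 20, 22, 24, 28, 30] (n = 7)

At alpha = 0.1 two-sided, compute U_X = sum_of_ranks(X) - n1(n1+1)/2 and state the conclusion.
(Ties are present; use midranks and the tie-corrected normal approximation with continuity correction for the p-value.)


Step 1: Combine and sort all 15 observations; assign midranks.
sorted (value, group): (6,X), (7,X), (10,Y), (11,Y), (15,X), (19,X), (20,Y), (21,X), (22,Y), (24,Y), (25,X), (28,X), (28,Y), (29,X), (30,Y)
ranks: 6->1, 7->2, 10->3, 11->4, 15->5, 19->6, 20->7, 21->8, 22->9, 24->10, 25->11, 28->12.5, 28->12.5, 29->14, 30->15
Step 2: Rank sum for X: R1 = 1 + 2 + 5 + 6 + 8 + 11 + 12.5 + 14 = 59.5.
Step 3: U_X = R1 - n1(n1+1)/2 = 59.5 - 8*9/2 = 59.5 - 36 = 23.5.
       U_Y = n1*n2 - U_X = 56 - 23.5 = 32.5.
Step 4: Ties are present, so use the tie-corrected normal approximation (with continuity correction) for the p-value.
Step 5: p-value = 0.643132; compare to alpha = 0.1. fail to reject H0.

U_X = 23.5, p = 0.643132, fail to reject H0 at alpha = 0.1.


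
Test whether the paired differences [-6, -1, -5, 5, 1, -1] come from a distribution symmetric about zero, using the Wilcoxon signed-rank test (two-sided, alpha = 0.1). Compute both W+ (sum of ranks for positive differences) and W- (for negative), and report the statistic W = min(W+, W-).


Step 1: Drop any zero differences (none here) and take |d_i|.
|d| = [6, 1, 5, 5, 1, 1]
Step 2: Midrank |d_i| (ties get averaged ranks).
ranks: |6|->6, |1|->2, |5|->4.5, |5|->4.5, |1|->2, |1|->2
Step 3: Attach original signs; sum ranks with positive sign and with negative sign.
W+ = 4.5 + 2 = 6.5
W- = 6 + 2 + 4.5 + 2 = 14.5
(Check: W+ + W- = 21 should equal n(n+1)/2 = 21.)
Step 4: Test statistic W = min(W+, W-) = 6.5.
Step 5: Ties in |d|, so use the tie-corrected normal approximation.
        E[W] = n(n+1)/4 = 6*7/4 = 10.5.
        Tie groups: |d|=1 (t=3), |d|=5 (t=2); sum(t^3 - t) = 30.
        Var[W] = n(n+1)(2n+1)/24 - sum(t^3-t)/48 = 546/24 - 30/48 = 22.125.
        z = (W - E[W]) / sqrt(Var[W]) = (6.5 - 10.5) / 4.7037 = -0.8504.
        Two-sided p = 2*Phi(z) = 0.395108.
Step 6: alpha = 0.1. fail to reject H0.

W+ = 6.5, W- = 14.5, W = min = 6.5, p = 0.395108, fail to reject H0.


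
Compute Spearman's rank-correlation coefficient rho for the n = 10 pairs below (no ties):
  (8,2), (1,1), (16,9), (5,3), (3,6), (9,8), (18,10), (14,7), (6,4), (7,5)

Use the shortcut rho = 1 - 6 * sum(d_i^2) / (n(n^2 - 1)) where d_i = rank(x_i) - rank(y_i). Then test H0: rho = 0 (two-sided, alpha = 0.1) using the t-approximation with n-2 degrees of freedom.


Step 1: Rank x and y separately (midranks; no ties here).
rank(x): 8->6, 1->1, 16->9, 5->3, 3->2, 9->7, 18->10, 14->8, 6->4, 7->5
rank(y): 2->2, 1->1, 9->9, 3->3, 6->6, 8->8, 10->10, 7->7, 4->4, 5->5
Step 2: d_i = R_x(i) - R_y(i); compute d_i^2.
  (6-2)^2=16, (1-1)^2=0, (9-9)^2=0, (3-3)^2=0, (2-6)^2=16, (7-8)^2=1, (10-10)^2=0, (8-7)^2=1, (4-4)^2=0, (5-5)^2=0
sum(d^2) = 34.
Step 3: rho = 1 - 6*34 / (10*(10^2 - 1)) = 1 - 204/990 = 0.793939.
Step 4: Under H0, t = rho * sqrt((n-2)/(1-rho^2)) = 3.6934 ~ t(8).
Step 5: Two-sided p-value from the t-distribution with 8 df = 0.006100.
Step 6: alpha = 0.1. reject H0.

rho = 0.7939, p = 0.006100, reject H0 at alpha = 0.1.


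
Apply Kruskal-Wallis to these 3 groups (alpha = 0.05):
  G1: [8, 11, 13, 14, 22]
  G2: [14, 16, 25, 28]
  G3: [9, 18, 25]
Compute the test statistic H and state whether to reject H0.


Step 1: Combine all N = 12 observations and assign midranks.
sorted (value, group, rank): (8,G1,1), (9,G3,2), (11,G1,3), (13,G1,4), (14,G1,5.5), (14,G2,5.5), (16,G2,7), (18,G3,8), (22,G1,9), (25,G2,10.5), (25,G3,10.5), (28,G2,12)
Step 2: Sum ranks within each group.
R_1 = 22.5 (n_1 = 5)
R_2 = 35 (n_2 = 4)
R_3 = 20.5 (n_3 = 3)
Step 3: H = 12/(N(N+1)) * sum(R_i^2/n_i) - 3(N+1)
     = 12/(12*13) * (22.5^2/5 + 35^2/4 + 20.5^2/3) - 3*13
     = 0.076923 * 547.583 - 39
     = 3.121795.
Step 4: Ties present; correction factor C = 1 - 12/(12^3 - 12) = 0.993007. Corrected H = 3.121795 / 0.993007 = 3.143779.
Step 5: Under H0, H ~ chi^2(2); p-value = 0.207652.
Step 6: alpha = 0.05. fail to reject H0.

H = 3.1438, df = 2, p = 0.207652, fail to reject H0.


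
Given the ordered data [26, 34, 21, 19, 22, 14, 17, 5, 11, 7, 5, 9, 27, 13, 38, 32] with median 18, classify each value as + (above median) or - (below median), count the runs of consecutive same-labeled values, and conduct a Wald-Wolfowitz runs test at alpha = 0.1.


Step 1: Compute median = 18; label A = above, B = below.
Labels in order: AAAAABBBBBBBABAA  (n_A = 8, n_B = 8)
Step 2: Count runs R = 5.
Step 3: Under H0 (random ordering), E[R] = 2*n_A*n_B/(n_A+n_B) + 1 = 2*8*8/16 + 1 = 9.0000.
        Var[R] = 2*n_A*n_B*(2*n_A*n_B - n_A - n_B) / ((n_A+n_B)^2 * (n_A+n_B-1)) = 14336/3840 = 3.7333.
        SD[R] = 1.9322.
Step 4: Continuity-corrected z = (R + 0.5 - E[R]) / SD[R] = (5 + 0.5 - 9.0000) / 1.9322 = -1.8114.
Step 5: Two-sided p-value via normal approximation = 2*(1 - Phi(|z|)) = 0.070076.
Step 6: alpha = 0.1. reject H0.

R = 5, z = -1.8114, p = 0.070076, reject H0.


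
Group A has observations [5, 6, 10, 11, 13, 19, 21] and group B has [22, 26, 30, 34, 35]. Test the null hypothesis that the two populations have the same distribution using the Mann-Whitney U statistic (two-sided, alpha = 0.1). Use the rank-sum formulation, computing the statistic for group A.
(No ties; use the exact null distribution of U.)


Step 1: Combine and sort all 12 observations; assign midranks.
sorted (value, group): (5,X), (6,X), (10,X), (11,X), (13,X), (19,X), (21,X), (22,Y), (26,Y), (30,Y), (34,Y), (35,Y)
ranks: 5->1, 6->2, 10->3, 11->4, 13->5, 19->6, 21->7, 22->8, 26->9, 30->10, 34->11, 35->12
Step 2: Rank sum for X: R1 = 1 + 2 + 3 + 4 + 5 + 6 + 7 = 28.
Step 3: U_X = R1 - n1(n1+1)/2 = 28 - 7*8/2 = 28 - 28 = 0.
       U_Y = n1*n2 - U_X = 35 - 0 = 35.
Step 4: No ties, so the exact null distribution of U (based on enumerating the C(12,7) = 792 equally likely rank assignments) gives the two-sided p-value.
Step 5: p-value = 0.002525; compare to alpha = 0.1. reject H0.

U_X = 0, p = 0.002525, reject H0 at alpha = 0.1.


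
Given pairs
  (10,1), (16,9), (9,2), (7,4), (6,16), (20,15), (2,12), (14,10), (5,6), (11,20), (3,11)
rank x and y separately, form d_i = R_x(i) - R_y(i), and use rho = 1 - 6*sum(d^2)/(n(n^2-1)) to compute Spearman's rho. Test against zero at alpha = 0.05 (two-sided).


Step 1: Rank x and y separately (midranks; no ties here).
rank(x): 10->7, 16->10, 9->6, 7->5, 6->4, 20->11, 2->1, 14->9, 5->3, 11->8, 3->2
rank(y): 1->1, 9->5, 2->2, 4->3, 16->10, 15->9, 12->8, 10->6, 6->4, 20->11, 11->7
Step 2: d_i = R_x(i) - R_y(i); compute d_i^2.
  (7-1)^2=36, (10-5)^2=25, (6-2)^2=16, (5-3)^2=4, (4-10)^2=36, (11-9)^2=4, (1-8)^2=49, (9-6)^2=9, (3-4)^2=1, (8-11)^2=9, (2-7)^2=25
sum(d^2) = 214.
Step 3: rho = 1 - 6*214 / (11*(11^2 - 1)) = 1 - 1284/1320 = 0.027273.
Step 4: Under H0, t = rho * sqrt((n-2)/(1-rho^2)) = 0.0818 ~ t(9).
Step 5: Two-sided p-value from the t-distribution with 9 df = 0.936558.
Step 6: alpha = 0.05. fail to reject H0.

rho = 0.0273, p = 0.936558, fail to reject H0 at alpha = 0.05.


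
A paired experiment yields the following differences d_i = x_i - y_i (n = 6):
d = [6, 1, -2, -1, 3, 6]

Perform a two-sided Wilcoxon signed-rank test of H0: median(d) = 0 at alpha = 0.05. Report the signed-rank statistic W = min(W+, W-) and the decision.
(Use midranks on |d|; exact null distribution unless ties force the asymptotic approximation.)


Step 1: Drop any zero differences (none here) and take |d_i|.
|d| = [6, 1, 2, 1, 3, 6]
Step 2: Midrank |d_i| (ties get averaged ranks).
ranks: |6|->5.5, |1|->1.5, |2|->3, |1|->1.5, |3|->4, |6|->5.5
Step 3: Attach original signs; sum ranks with positive sign and with negative sign.
W+ = 5.5 + 1.5 + 4 + 5.5 = 16.5
W- = 3 + 1.5 = 4.5
(Check: W+ + W- = 21 should equal n(n+1)/2 = 21.)
Step 4: Test statistic W = min(W+, W-) = 4.5.
Step 5: Ties in |d|, so use the tie-corrected normal approximation.
        E[W] = n(n+1)/4 = 6*7/4 = 10.5.
        Tie groups: |d|=1 (t=2), |d|=6 (t=2); sum(t^3 - t) = 12.
        Var[W] = n(n+1)(2n+1)/24 - sum(t^3-t)/48 = 546/24 - 12/48 = 22.5.
        z = (W - E[W]) / sqrt(Var[W]) = (4.5 - 10.5) / 4.7434 = -1.2649.
        Two-sided p = 2*Phi(z) = 0.205903.
Step 6: alpha = 0.05. fail to reject H0.

W+ = 16.5, W- = 4.5, W = min = 4.5, p = 0.205903, fail to reject H0.


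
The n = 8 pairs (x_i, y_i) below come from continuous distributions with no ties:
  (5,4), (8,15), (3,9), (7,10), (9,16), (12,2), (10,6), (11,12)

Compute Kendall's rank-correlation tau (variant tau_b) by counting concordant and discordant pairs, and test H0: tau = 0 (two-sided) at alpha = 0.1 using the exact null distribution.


Step 1: Enumerate the 28 unordered pairs (i,j) with i<j and classify each by sign(x_j-x_i) * sign(y_j-y_i).
  (1,2):dx=+3,dy=+11->C; (1,3):dx=-2,dy=+5->D; (1,4):dx=+2,dy=+6->C; (1,5):dx=+4,dy=+12->C
  (1,6):dx=+7,dy=-2->D; (1,7):dx=+5,dy=+2->C; (1,8):dx=+6,dy=+8->C; (2,3):dx=-5,dy=-6->C
  (2,4):dx=-1,dy=-5->C; (2,5):dx=+1,dy=+1->C; (2,6):dx=+4,dy=-13->D; (2,7):dx=+2,dy=-9->D
  (2,8):dx=+3,dy=-3->D; (3,4):dx=+4,dy=+1->C; (3,5):dx=+6,dy=+7->C; (3,6):dx=+9,dy=-7->D
  (3,7):dx=+7,dy=-3->D; (3,8):dx=+8,dy=+3->C; (4,5):dx=+2,dy=+6->C; (4,6):dx=+5,dy=-8->D
  (4,7):dx=+3,dy=-4->D; (4,8):dx=+4,dy=+2->C; (5,6):dx=+3,dy=-14->D; (5,7):dx=+1,dy=-10->D
  (5,8):dx=+2,dy=-4->D; (6,7):dx=-2,dy=+4->D; (6,8):dx=-1,dy=+10->D; (7,8):dx=+1,dy=+6->C
Step 2: C = 14, D = 14, total pairs = 28.
Step 3: tau = (C - D)/(n(n-1)/2) = (14 - 14)/28 = 0.000000.
Step 4: Exact two-sided p-value (enumerate n! = 40320 permutations of y under H0): p = 1.000000.
Step 5: alpha = 0.1. fail to reject H0.

tau_b = 0.0000 (C=14, D=14), p = 1.000000, fail to reject H0.


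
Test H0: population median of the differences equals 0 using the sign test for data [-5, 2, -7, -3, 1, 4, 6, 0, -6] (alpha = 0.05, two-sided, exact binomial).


Step 1: Discard zero differences. Original n = 9; n_eff = number of nonzero differences = 8.
Nonzero differences (with sign): -5, +2, -7, -3, +1, +4, +6, -6
Step 2: Count signs: positive = 4, negative = 4.
Step 3: Under H0: P(positive) = 0.5, so the number of positives S ~ Bin(8, 0.5).
Step 4: Two-sided exact p-value = sum of Bin(8,0.5) probabilities at or below the observed probability = 1.000000.
Step 5: alpha = 0.05. fail to reject H0.

n_eff = 8, pos = 4, neg = 4, p = 1.000000, fail to reject H0.


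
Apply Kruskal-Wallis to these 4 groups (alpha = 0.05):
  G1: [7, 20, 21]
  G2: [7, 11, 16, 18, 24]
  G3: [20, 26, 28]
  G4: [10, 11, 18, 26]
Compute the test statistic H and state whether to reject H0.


Step 1: Combine all N = 15 observations and assign midranks.
sorted (value, group, rank): (7,G1,1.5), (7,G2,1.5), (10,G4,3), (11,G2,4.5), (11,G4,4.5), (16,G2,6), (18,G2,7.5), (18,G4,7.5), (20,G1,9.5), (20,G3,9.5), (21,G1,11), (24,G2,12), (26,G3,13.5), (26,G4,13.5), (28,G3,15)
Step 2: Sum ranks within each group.
R_1 = 22 (n_1 = 3)
R_2 = 31.5 (n_2 = 5)
R_3 = 38 (n_3 = 3)
R_4 = 28.5 (n_4 = 4)
Step 3: H = 12/(N(N+1)) * sum(R_i^2/n_i) - 3(N+1)
     = 12/(15*16) * (22^2/3 + 31.5^2/5 + 38^2/3 + 28.5^2/4) - 3*16
     = 0.050000 * 1044.18 - 48
     = 4.208958.
Step 4: Ties present; correction factor C = 1 - 30/(15^3 - 15) = 0.991071. Corrected H = 4.208958 / 0.991071 = 4.246877.
Step 5: Under H0, H ~ chi^2(3); p-value = 0.236010.
Step 6: alpha = 0.05. fail to reject H0.

H = 4.2469, df = 3, p = 0.236010, fail to reject H0.


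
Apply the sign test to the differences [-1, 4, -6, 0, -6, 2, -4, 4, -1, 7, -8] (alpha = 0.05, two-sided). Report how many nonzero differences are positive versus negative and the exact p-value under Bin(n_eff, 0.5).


Step 1: Discard zero differences. Original n = 11; n_eff = number of nonzero differences = 10.
Nonzero differences (with sign): -1, +4, -6, -6, +2, -4, +4, -1, +7, -8
Step 2: Count signs: positive = 4, negative = 6.
Step 3: Under H0: P(positive) = 0.5, so the number of positives S ~ Bin(10, 0.5).
Step 4: Two-sided exact p-value = sum of Bin(10,0.5) probabilities at or below the observed probability = 0.753906.
Step 5: alpha = 0.05. fail to reject H0.

n_eff = 10, pos = 4, neg = 6, p = 0.753906, fail to reject H0.


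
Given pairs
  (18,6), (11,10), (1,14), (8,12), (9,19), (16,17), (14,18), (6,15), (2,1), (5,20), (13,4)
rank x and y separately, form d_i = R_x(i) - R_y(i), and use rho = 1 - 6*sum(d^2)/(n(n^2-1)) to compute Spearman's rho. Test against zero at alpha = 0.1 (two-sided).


Step 1: Rank x and y separately (midranks; no ties here).
rank(x): 18->11, 11->7, 1->1, 8->5, 9->6, 16->10, 14->9, 6->4, 2->2, 5->3, 13->8
rank(y): 6->3, 10->4, 14->6, 12->5, 19->10, 17->8, 18->9, 15->7, 1->1, 20->11, 4->2
Step 2: d_i = R_x(i) - R_y(i); compute d_i^2.
  (11-3)^2=64, (7-4)^2=9, (1-6)^2=25, (5-5)^2=0, (6-10)^2=16, (10-8)^2=4, (9-9)^2=0, (4-7)^2=9, (2-1)^2=1, (3-11)^2=64, (8-2)^2=36
sum(d^2) = 228.
Step 3: rho = 1 - 6*228 / (11*(11^2 - 1)) = 1 - 1368/1320 = -0.036364.
Step 4: Under H0, t = rho * sqrt((n-2)/(1-rho^2)) = -0.1092 ~ t(9).
Step 5: Two-sided p-value from the t-distribution with 9 df = 0.915468.
Step 6: alpha = 0.1. fail to reject H0.

rho = -0.0364, p = 0.915468, fail to reject H0 at alpha = 0.1.


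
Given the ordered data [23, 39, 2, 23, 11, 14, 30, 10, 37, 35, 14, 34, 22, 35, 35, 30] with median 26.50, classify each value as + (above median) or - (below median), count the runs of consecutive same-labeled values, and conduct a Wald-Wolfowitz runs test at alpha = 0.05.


Step 1: Compute median = 26.50; label A = above, B = below.
Labels in order: BABBBBABAABABAAA  (n_A = 8, n_B = 8)
Step 2: Count runs R = 10.
Step 3: Under H0 (random ordering), E[R] = 2*n_A*n_B/(n_A+n_B) + 1 = 2*8*8/16 + 1 = 9.0000.
        Var[R] = 2*n_A*n_B*(2*n_A*n_B - n_A - n_B) / ((n_A+n_B)^2 * (n_A+n_B-1)) = 14336/3840 = 3.7333.
        SD[R] = 1.9322.
Step 4: Continuity-corrected z = (R - 0.5 - E[R]) / SD[R] = (10 - 0.5 - 9.0000) / 1.9322 = 0.2588.
Step 5: Two-sided p-value via normal approximation = 2*(1 - Phi(|z|)) = 0.795809.
Step 6: alpha = 0.05. fail to reject H0.

R = 10, z = 0.2588, p = 0.795809, fail to reject H0.


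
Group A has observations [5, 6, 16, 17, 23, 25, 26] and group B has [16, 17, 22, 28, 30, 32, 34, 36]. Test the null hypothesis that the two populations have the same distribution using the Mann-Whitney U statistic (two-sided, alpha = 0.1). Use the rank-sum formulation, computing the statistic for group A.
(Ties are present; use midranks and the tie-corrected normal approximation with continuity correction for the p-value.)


Step 1: Combine and sort all 15 observations; assign midranks.
sorted (value, group): (5,X), (6,X), (16,X), (16,Y), (17,X), (17,Y), (22,Y), (23,X), (25,X), (26,X), (28,Y), (30,Y), (32,Y), (34,Y), (36,Y)
ranks: 5->1, 6->2, 16->3.5, 16->3.5, 17->5.5, 17->5.5, 22->7, 23->8, 25->9, 26->10, 28->11, 30->12, 32->13, 34->14, 36->15
Step 2: Rank sum for X: R1 = 1 + 2 + 3.5 + 5.5 + 8 + 9 + 10 = 39.
Step 3: U_X = R1 - n1(n1+1)/2 = 39 - 7*8/2 = 39 - 28 = 11.
       U_Y = n1*n2 - U_X = 56 - 11 = 45.
Step 4: Ties are present, so use the tie-corrected normal approximation (with continuity correction) for the p-value.
Step 5: p-value = 0.055758; compare to alpha = 0.1. reject H0.

U_X = 11, p = 0.055758, reject H0 at alpha = 0.1.


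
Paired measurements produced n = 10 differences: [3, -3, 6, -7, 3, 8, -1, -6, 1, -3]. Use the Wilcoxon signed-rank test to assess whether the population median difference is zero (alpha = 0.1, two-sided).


Step 1: Drop any zero differences (none here) and take |d_i|.
|d| = [3, 3, 6, 7, 3, 8, 1, 6, 1, 3]
Step 2: Midrank |d_i| (ties get averaged ranks).
ranks: |3|->4.5, |3|->4.5, |6|->7.5, |7|->9, |3|->4.5, |8|->10, |1|->1.5, |6|->7.5, |1|->1.5, |3|->4.5
Step 3: Attach original signs; sum ranks with positive sign and with negative sign.
W+ = 4.5 + 7.5 + 4.5 + 10 + 1.5 = 28
W- = 4.5 + 9 + 1.5 + 7.5 + 4.5 = 27
(Check: W+ + W- = 55 should equal n(n+1)/2 = 55.)
Step 4: Test statistic W = min(W+, W-) = 27.
Step 5: Ties in |d|, so use the tie-corrected normal approximation.
        E[W] = n(n+1)/4 = 10*11/4 = 27.5.
        Tie groups: |d|=1 (t=2), |d|=3 (t=4), |d|=6 (t=2); sum(t^3 - t) = 72.
        Var[W] = n(n+1)(2n+1)/24 - sum(t^3-t)/48 = 2310/24 - 72/48 = 94.75.
        z = (W - E[W]) / sqrt(Var[W]) = (27 - 27.5) / 9.7340 = -0.0514.
        Two-sided p = 2*Phi(z) = 0.959033.
Step 6: alpha = 0.1. fail to reject H0.

W+ = 28, W- = 27, W = min = 27, p = 0.959033, fail to reject H0.


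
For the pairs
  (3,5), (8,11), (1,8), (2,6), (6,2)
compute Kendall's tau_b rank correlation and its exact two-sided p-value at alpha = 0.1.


Step 1: Enumerate the 10 unordered pairs (i,j) with i<j and classify each by sign(x_j-x_i) * sign(y_j-y_i).
  (1,2):dx=+5,dy=+6->C; (1,3):dx=-2,dy=+3->D; (1,4):dx=-1,dy=+1->D; (1,5):dx=+3,dy=-3->D
  (2,3):dx=-7,dy=-3->C; (2,4):dx=-6,dy=-5->C; (2,5):dx=-2,dy=-9->C; (3,4):dx=+1,dy=-2->D
  (3,5):dx=+5,dy=-6->D; (4,5):dx=+4,dy=-4->D
Step 2: C = 4, D = 6, total pairs = 10.
Step 3: tau = (C - D)/(n(n-1)/2) = (4 - 6)/10 = -0.200000.
Step 4: Exact two-sided p-value (enumerate n! = 120 permutations of y under H0): p = 0.816667.
Step 5: alpha = 0.1. fail to reject H0.

tau_b = -0.2000 (C=4, D=6), p = 0.816667, fail to reject H0.


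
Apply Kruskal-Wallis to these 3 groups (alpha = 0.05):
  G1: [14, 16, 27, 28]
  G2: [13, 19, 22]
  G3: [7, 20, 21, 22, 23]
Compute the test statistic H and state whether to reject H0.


Step 1: Combine all N = 12 observations and assign midranks.
sorted (value, group, rank): (7,G3,1), (13,G2,2), (14,G1,3), (16,G1,4), (19,G2,5), (20,G3,6), (21,G3,7), (22,G2,8.5), (22,G3,8.5), (23,G3,10), (27,G1,11), (28,G1,12)
Step 2: Sum ranks within each group.
R_1 = 30 (n_1 = 4)
R_2 = 15.5 (n_2 = 3)
R_3 = 32.5 (n_3 = 5)
Step 3: H = 12/(N(N+1)) * sum(R_i^2/n_i) - 3(N+1)
     = 12/(12*13) * (30^2/4 + 15.5^2/3 + 32.5^2/5) - 3*13
     = 0.076923 * 516.333 - 39
     = 0.717949.
Step 4: Ties present; correction factor C = 1 - 6/(12^3 - 12) = 0.996503. Corrected H = 0.717949 / 0.996503 = 0.720468.
Step 5: Under H0, H ~ chi^2(2); p-value = 0.697513.
Step 6: alpha = 0.05. fail to reject H0.

H = 0.7205, df = 2, p = 0.697513, fail to reject H0.


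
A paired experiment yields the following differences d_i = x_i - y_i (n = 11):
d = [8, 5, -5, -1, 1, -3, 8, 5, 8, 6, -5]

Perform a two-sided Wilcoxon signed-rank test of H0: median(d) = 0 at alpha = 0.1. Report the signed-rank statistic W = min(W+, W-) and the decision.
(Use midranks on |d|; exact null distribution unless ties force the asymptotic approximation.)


Step 1: Drop any zero differences (none here) and take |d_i|.
|d| = [8, 5, 5, 1, 1, 3, 8, 5, 8, 6, 5]
Step 2: Midrank |d_i| (ties get averaged ranks).
ranks: |8|->10, |5|->5.5, |5|->5.5, |1|->1.5, |1|->1.5, |3|->3, |8|->10, |5|->5.5, |8|->10, |6|->8, |5|->5.5
Step 3: Attach original signs; sum ranks with positive sign and with negative sign.
W+ = 10 + 5.5 + 1.5 + 10 + 5.5 + 10 + 8 = 50.5
W- = 5.5 + 1.5 + 3 + 5.5 = 15.5
(Check: W+ + W- = 66 should equal n(n+1)/2 = 66.)
Step 4: Test statistic W = min(W+, W-) = 15.5.
Step 5: Ties in |d|, so use the tie-corrected normal approximation.
        E[W] = n(n+1)/4 = 11*12/4 = 33.
        Tie groups: |d|=1 (t=2), |d|=5 (t=4), |d|=8 (t=3); sum(t^3 - t) = 90.
        Var[W] = n(n+1)(2n+1)/24 - sum(t^3-t)/48 = 3036/24 - 90/48 = 124.625.
        z = (W - E[W]) / sqrt(Var[W]) = (15.5 - 33) / 11.1636 = -1.5676.
        Two-sided p = 2*Phi(z) = 0.116974.
Step 6: alpha = 0.1. fail to reject H0.

W+ = 50.5, W- = 15.5, W = min = 15.5, p = 0.116974, fail to reject H0.


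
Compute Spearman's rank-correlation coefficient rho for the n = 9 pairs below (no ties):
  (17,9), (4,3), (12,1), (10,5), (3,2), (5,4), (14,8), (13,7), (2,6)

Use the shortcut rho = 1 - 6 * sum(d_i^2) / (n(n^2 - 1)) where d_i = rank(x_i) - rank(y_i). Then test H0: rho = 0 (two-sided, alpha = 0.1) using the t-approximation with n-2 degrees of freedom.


Step 1: Rank x and y separately (midranks; no ties here).
rank(x): 17->9, 4->3, 12->6, 10->5, 3->2, 5->4, 14->8, 13->7, 2->1
rank(y): 9->9, 3->3, 1->1, 5->5, 2->2, 4->4, 8->8, 7->7, 6->6
Step 2: d_i = R_x(i) - R_y(i); compute d_i^2.
  (9-9)^2=0, (3-3)^2=0, (6-1)^2=25, (5-5)^2=0, (2-2)^2=0, (4-4)^2=0, (8-8)^2=0, (7-7)^2=0, (1-6)^2=25
sum(d^2) = 50.
Step 3: rho = 1 - 6*50 / (9*(9^2 - 1)) = 1 - 300/720 = 0.583333.
Step 4: Under H0, t = rho * sqrt((n-2)/(1-rho^2)) = 1.9001 ~ t(7).
Step 5: Two-sided p-value from the t-distribution with 7 df = 0.099186.
Step 6: alpha = 0.1. reject H0.

rho = 0.5833, p = 0.099186, reject H0 at alpha = 0.1.


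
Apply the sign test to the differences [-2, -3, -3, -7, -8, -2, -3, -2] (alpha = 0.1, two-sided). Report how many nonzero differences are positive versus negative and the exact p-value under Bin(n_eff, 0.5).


Step 1: Discard zero differences. Original n = 8; n_eff = number of nonzero differences = 8.
Nonzero differences (with sign): -2, -3, -3, -7, -8, -2, -3, -2
Step 2: Count signs: positive = 0, negative = 8.
Step 3: Under H0: P(positive) = 0.5, so the number of positives S ~ Bin(8, 0.5).
Step 4: Two-sided exact p-value = sum of Bin(8,0.5) probabilities at or below the observed probability = 0.007812.
Step 5: alpha = 0.1. reject H0.

n_eff = 8, pos = 0, neg = 8, p = 0.007812, reject H0.


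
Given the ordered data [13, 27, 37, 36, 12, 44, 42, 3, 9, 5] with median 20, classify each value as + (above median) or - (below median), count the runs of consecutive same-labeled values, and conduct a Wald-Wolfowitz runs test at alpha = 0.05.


Step 1: Compute median = 20; label A = above, B = below.
Labels in order: BAAABAABBB  (n_A = 5, n_B = 5)
Step 2: Count runs R = 5.
Step 3: Under H0 (random ordering), E[R] = 2*n_A*n_B/(n_A+n_B) + 1 = 2*5*5/10 + 1 = 6.0000.
        Var[R] = 2*n_A*n_B*(2*n_A*n_B - n_A - n_B) / ((n_A+n_B)^2 * (n_A+n_B-1)) = 2000/900 = 2.2222.
        SD[R] = 1.4907.
Step 4: Continuity-corrected z = (R + 0.5 - E[R]) / SD[R] = (5 + 0.5 - 6.0000) / 1.4907 = -0.3354.
Step 5: Two-sided p-value via normal approximation = 2*(1 - Phi(|z|)) = 0.737316.
Step 6: alpha = 0.05. fail to reject H0.

R = 5, z = -0.3354, p = 0.737316, fail to reject H0.


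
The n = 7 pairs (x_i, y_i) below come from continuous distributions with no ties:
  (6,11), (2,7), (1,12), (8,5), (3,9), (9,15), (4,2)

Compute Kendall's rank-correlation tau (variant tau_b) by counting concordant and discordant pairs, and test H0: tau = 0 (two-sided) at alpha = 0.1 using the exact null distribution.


Step 1: Enumerate the 21 unordered pairs (i,j) with i<j and classify each by sign(x_j-x_i) * sign(y_j-y_i).
  (1,2):dx=-4,dy=-4->C; (1,3):dx=-5,dy=+1->D; (1,4):dx=+2,dy=-6->D; (1,5):dx=-3,dy=-2->C
  (1,6):dx=+3,dy=+4->C; (1,7):dx=-2,dy=-9->C; (2,3):dx=-1,dy=+5->D; (2,4):dx=+6,dy=-2->D
  (2,5):dx=+1,dy=+2->C; (2,6):dx=+7,dy=+8->C; (2,7):dx=+2,dy=-5->D; (3,4):dx=+7,dy=-7->D
  (3,5):dx=+2,dy=-3->D; (3,6):dx=+8,dy=+3->C; (3,7):dx=+3,dy=-10->D; (4,5):dx=-5,dy=+4->D
  (4,6):dx=+1,dy=+10->C; (4,7):dx=-4,dy=-3->C; (5,6):dx=+6,dy=+6->C; (5,7):dx=+1,dy=-7->D
  (6,7):dx=-5,dy=-13->C
Step 2: C = 11, D = 10, total pairs = 21.
Step 3: tau = (C - D)/(n(n-1)/2) = (11 - 10)/21 = 0.047619.
Step 4: Exact two-sided p-value (enumerate n! = 5040 permutations of y under H0): p = 1.000000.
Step 5: alpha = 0.1. fail to reject H0.

tau_b = 0.0476 (C=11, D=10), p = 1.000000, fail to reject H0.


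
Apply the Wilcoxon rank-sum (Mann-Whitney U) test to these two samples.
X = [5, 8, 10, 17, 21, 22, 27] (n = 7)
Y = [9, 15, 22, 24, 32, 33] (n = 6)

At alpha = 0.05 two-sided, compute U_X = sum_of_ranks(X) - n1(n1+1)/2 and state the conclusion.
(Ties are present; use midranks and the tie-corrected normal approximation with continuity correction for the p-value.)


Step 1: Combine and sort all 13 observations; assign midranks.
sorted (value, group): (5,X), (8,X), (9,Y), (10,X), (15,Y), (17,X), (21,X), (22,X), (22,Y), (24,Y), (27,X), (32,Y), (33,Y)
ranks: 5->1, 8->2, 9->3, 10->4, 15->5, 17->6, 21->7, 22->8.5, 22->8.5, 24->10, 27->11, 32->12, 33->13
Step 2: Rank sum for X: R1 = 1 + 2 + 4 + 6 + 7 + 8.5 + 11 = 39.5.
Step 3: U_X = R1 - n1(n1+1)/2 = 39.5 - 7*8/2 = 39.5 - 28 = 11.5.
       U_Y = n1*n2 - U_X = 42 - 11.5 = 30.5.
Step 4: Ties are present, so use the tie-corrected normal approximation (with continuity correction) for the p-value.
Step 5: p-value = 0.197926; compare to alpha = 0.05. fail to reject H0.

U_X = 11.5, p = 0.197926, fail to reject H0 at alpha = 0.05.


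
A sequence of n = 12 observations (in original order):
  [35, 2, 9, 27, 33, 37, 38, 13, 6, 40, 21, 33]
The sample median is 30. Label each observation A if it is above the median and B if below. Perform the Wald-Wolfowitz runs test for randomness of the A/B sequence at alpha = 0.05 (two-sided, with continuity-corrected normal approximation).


Step 1: Compute median = 30; label A = above, B = below.
Labels in order: ABBBAAABBABA  (n_A = 6, n_B = 6)
Step 2: Count runs R = 7.
Step 3: Under H0 (random ordering), E[R] = 2*n_A*n_B/(n_A+n_B) + 1 = 2*6*6/12 + 1 = 7.0000.
        Var[R] = 2*n_A*n_B*(2*n_A*n_B - n_A - n_B) / ((n_A+n_B)^2 * (n_A+n_B-1)) = 4320/1584 = 2.7273.
        SD[R] = 1.6514.
Step 4: R = E[R], so z = 0 with no continuity correction.
Step 5: Two-sided p-value via normal approximation = 2*(1 - Phi(|z|)) = 1.000000.
Step 6: alpha = 0.05. fail to reject H0.

R = 7, z = 0.0000, p = 1.000000, fail to reject H0.


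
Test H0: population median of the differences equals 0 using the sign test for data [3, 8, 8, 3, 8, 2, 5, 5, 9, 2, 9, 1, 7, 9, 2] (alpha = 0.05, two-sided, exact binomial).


Step 1: Discard zero differences. Original n = 15; n_eff = number of nonzero differences = 15.
Nonzero differences (with sign): +3, +8, +8, +3, +8, +2, +5, +5, +9, +2, +9, +1, +7, +9, +2
Step 2: Count signs: positive = 15, negative = 0.
Step 3: Under H0: P(positive) = 0.5, so the number of positives S ~ Bin(15, 0.5).
Step 4: Two-sided exact p-value = sum of Bin(15,0.5) probabilities at or below the observed probability = 0.000061.
Step 5: alpha = 0.05. reject H0.

n_eff = 15, pos = 15, neg = 0, p = 0.000061, reject H0.


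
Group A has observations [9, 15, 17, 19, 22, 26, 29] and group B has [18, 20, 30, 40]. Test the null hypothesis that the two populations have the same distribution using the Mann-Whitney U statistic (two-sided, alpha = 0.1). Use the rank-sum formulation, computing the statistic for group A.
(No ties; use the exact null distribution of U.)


Step 1: Combine and sort all 11 observations; assign midranks.
sorted (value, group): (9,X), (15,X), (17,X), (18,Y), (19,X), (20,Y), (22,X), (26,X), (29,X), (30,Y), (40,Y)
ranks: 9->1, 15->2, 17->3, 18->4, 19->5, 20->6, 22->7, 26->8, 29->9, 30->10, 40->11
Step 2: Rank sum for X: R1 = 1 + 2 + 3 + 5 + 7 + 8 + 9 = 35.
Step 3: U_X = R1 - n1(n1+1)/2 = 35 - 7*8/2 = 35 - 28 = 7.
       U_Y = n1*n2 - U_X = 28 - 7 = 21.
Step 4: No ties, so the exact null distribution of U (based on enumerating the C(11,7) = 330 equally likely rank assignments) gives the two-sided p-value.
Step 5: p-value = 0.230303; compare to alpha = 0.1. fail to reject H0.

U_X = 7, p = 0.230303, fail to reject H0 at alpha = 0.1.


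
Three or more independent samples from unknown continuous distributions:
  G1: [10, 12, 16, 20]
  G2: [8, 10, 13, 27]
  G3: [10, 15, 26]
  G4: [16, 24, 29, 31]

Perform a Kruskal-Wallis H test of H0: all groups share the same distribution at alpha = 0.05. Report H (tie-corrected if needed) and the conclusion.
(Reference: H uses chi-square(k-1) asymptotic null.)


Step 1: Combine all N = 15 observations and assign midranks.
sorted (value, group, rank): (8,G2,1), (10,G1,3), (10,G2,3), (10,G3,3), (12,G1,5), (13,G2,6), (15,G3,7), (16,G1,8.5), (16,G4,8.5), (20,G1,10), (24,G4,11), (26,G3,12), (27,G2,13), (29,G4,14), (31,G4,15)
Step 2: Sum ranks within each group.
R_1 = 26.5 (n_1 = 4)
R_2 = 23 (n_2 = 4)
R_3 = 22 (n_3 = 3)
R_4 = 48.5 (n_4 = 4)
Step 3: H = 12/(N(N+1)) * sum(R_i^2/n_i) - 3(N+1)
     = 12/(15*16) * (26.5^2/4 + 23^2/4 + 22^2/3 + 48.5^2/4) - 3*16
     = 0.050000 * 1057.21 - 48
     = 4.860417.
Step 4: Ties present; correction factor C = 1 - 30/(15^3 - 15) = 0.991071. Corrected H = 4.860417 / 0.991071 = 4.904204.
Step 5: Under H0, H ~ chi^2(3); p-value = 0.178948.
Step 6: alpha = 0.05. fail to reject H0.

H = 4.9042, df = 3, p = 0.178948, fail to reject H0.


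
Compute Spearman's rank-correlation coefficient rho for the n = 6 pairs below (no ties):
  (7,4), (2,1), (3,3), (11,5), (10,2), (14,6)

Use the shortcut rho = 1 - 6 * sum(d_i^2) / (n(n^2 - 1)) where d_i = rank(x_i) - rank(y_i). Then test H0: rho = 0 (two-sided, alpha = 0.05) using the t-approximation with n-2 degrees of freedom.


Step 1: Rank x and y separately (midranks; no ties here).
rank(x): 7->3, 2->1, 3->2, 11->5, 10->4, 14->6
rank(y): 4->4, 1->1, 3->3, 5->5, 2->2, 6->6
Step 2: d_i = R_x(i) - R_y(i); compute d_i^2.
  (3-4)^2=1, (1-1)^2=0, (2-3)^2=1, (5-5)^2=0, (4-2)^2=4, (6-6)^2=0
sum(d^2) = 6.
Step 3: rho = 1 - 6*6 / (6*(6^2 - 1)) = 1 - 36/210 = 0.828571.
Step 4: Under H0, t = rho * sqrt((n-2)/(1-rho^2)) = 2.9598 ~ t(4).
Step 5: Two-sided p-value from the t-distribution with 4 df = 0.041563.
Step 6: alpha = 0.05. reject H0.

rho = 0.8286, p = 0.041563, reject H0 at alpha = 0.05.
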